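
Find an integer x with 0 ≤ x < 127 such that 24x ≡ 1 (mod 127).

90

gcd(127, 24) = 1  (127 = 5·24 + 7, 24 = 3·7 + 3, 7 = 2·3 + 1, 3 = 3·1).
Back-substituting, 24·(-37) + 127·(7) = 1.
So 24·-37 ≡ 1 (mod 127), and -37 mod 127 = 90.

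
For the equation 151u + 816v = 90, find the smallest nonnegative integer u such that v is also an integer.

6

gcd(816, 151) = 1.
1 divides 90, so solutions exist.
By Bézout, 151·(-281) + 816·(52) = 1.
Scale by 90/1 = 90: (u₀, v₀) = (-25290, 4680).
General solution: u = -25290 + 816t, v = 4680 - 151t for integer t.
u ≥ 0: smallest is -25290 mod 816 = 6 (at t = 31), with v = -1.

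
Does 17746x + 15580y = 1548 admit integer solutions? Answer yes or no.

gcd(17746, 15580) = 38.
38 does not divide 1548 (remainder 28), so no integer solutions.

no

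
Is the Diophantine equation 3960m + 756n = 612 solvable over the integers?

gcd(3960, 756) = 36  (3960 = 5·756 + 180, 756 = 4·180 + 36, 180 = 5·36).
36 divides 612, so integer solutions exist.

yes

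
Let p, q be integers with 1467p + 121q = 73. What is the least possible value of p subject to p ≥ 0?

gcd(1467, 121) = 1.
1 divides 73, so solutions exist.
By Bézout, 1467×(-8) + 121×(97) = 1.
Scale by 73/1 = 73: (p₀, q₀) = (-584, 7081).
General solution: p = -584 + 121t, q = 7081 - 1467t for integer t.
p ≥ 0: smallest is -584 mod 121 = 21 (at t = 5), with q = -254.

21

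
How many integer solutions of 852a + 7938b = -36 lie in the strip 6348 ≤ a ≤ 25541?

gcd(7938, 852) = 6.
By Bézout, 852×(382) + 7938×(-41) = 6.
Particular solution: (354, -38).
General solution: a = 354 + 1323t, b = -38 - 142t for integer t.
6348 ≤ 354 + 1323t ≤ 25541 gives t ∈ [5, 19], which is 15 values.

15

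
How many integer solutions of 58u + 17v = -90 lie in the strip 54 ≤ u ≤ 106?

3

gcd(58, 17):
  58 = 3×17 + 7
  17 = 2×7 + 3
  7 = 2×3 + 1
  3 = 3×1
so gcd(58, 17) = 1.
Back-substitute for Bézout coefficients:
  1 = 7 - 2×3
  ... = 58×(5) + 17×(-17)
Scale by -90: particular solution (-450, 1530); reduce u mod 17: (9, -36).
General solution: u = 9 + 17t, v = -36 - 58t for integer t.
54 ≤ 9 + 17t ≤ 106 gives t ∈ [3, 5], which is 3 values.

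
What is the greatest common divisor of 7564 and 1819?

gcd(7564, 1819):
  7564 = 4*1819 + 288
  1819 = 6*288 + 91
  288 = 3*91 + 15
  91 = 6*15 + 1
  15 = 15*1
so gcd(7564, 1819) = 1.

1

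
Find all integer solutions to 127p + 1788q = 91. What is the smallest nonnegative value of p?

409

gcd(1788, 127):
  1788 = 14·127 + 10
  127 = 12·10 + 7
  10 = 1·7 + 3
  7 = 2·3 + 1
  3 = 3·1
so gcd(1788, 127) = 1.
1 divides 91, so solutions exist.
Back-substitute for Bézout coefficients:
  1 = 7 - 2·3
  ... = 127·(535) + 1788·(-38)
Scale by 91/1 = 91: (p₀, q₀) = (48685, -3458).
General solution: p = 48685 + 1788t, q = -3458 - 127t for integer t.
p ≥ 0: smallest is 48685 mod 1788 = 409 (at t = -27), with q = -29.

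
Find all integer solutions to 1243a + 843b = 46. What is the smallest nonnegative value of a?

gcd(1243, 843):
  1243 = 1·843 + 400
  843 = 2·400 + 43
  400 = 9·43 + 13
  43 = 3·13 + 4
  13 = 3·4 + 1
  4 = 4·1
so gcd(1243, 843) = 1.
1 divides 46, so solutions exist.
Back-substitute for Bézout coefficients:
  1 = 13 - 3·4
  ... = 1243·(196) + 843·(-289)
Scale by 46/1 = 46: (a₀, b₀) = (9016, -13294).
General solution: a = 9016 + 843t, b = -13294 - 1243t for integer t.
a ≥ 0: smallest is 9016 mod 843 = 586 (at t = -10), with b = -864.

586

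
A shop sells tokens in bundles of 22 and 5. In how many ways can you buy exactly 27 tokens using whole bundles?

Need nonnegative integers with 22j + 5k = 27.
gcd(22, 5) = 1, and 22·(-2) + 5·(9) = 1.
So (j₀, k₀) = (-54, 243); general j = -54 + 5t, k = 243 - 22t.
j ≥ 0 ⇒ t ≥ 11; k ≥ 0 ⇒ t ≤ 11. That's 1 value of t.

1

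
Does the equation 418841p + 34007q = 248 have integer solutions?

gcd(418841, 34007) = 31.
31 divides 248, so integer solutions exist.

yes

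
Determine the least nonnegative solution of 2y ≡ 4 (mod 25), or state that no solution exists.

2

gcd(25, 2) = 1  (25 = 12×2 + 1, 2 = 2×1).
1 divides 4, so solutions exist.
Back-substituting, 2×(-12) + 25×(1) = 1.
So 2×(-12) ≡ 1 (mod 25); multiply by 4: y ≡ -48 (mod 25).
Smallest nonnegative: y = -48 mod 25 = 2.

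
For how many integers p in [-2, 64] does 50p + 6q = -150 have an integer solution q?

22

gcd(50, 6) = 2  (50 = 8×6 + 2, 6 = 3×2).
Back-substituting, 50×(1) + 6×(-8) = 2.
Scale by -75: particular solution (-75, 600); reduce p mod 3: (0, -25).
General solution: p = 0 + 3t, q = -25 - 25t for integer t.
-2 ≤ 0 + 3t ≤ 64 gives t ∈ [0, 21], which is 22 values.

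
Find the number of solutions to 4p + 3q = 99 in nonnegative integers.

gcd(4, 3) = 1.
By Bézout, 4·(1) + 3·(-1) = 1.
One solution: (0, 33).
General: p = 0 + 3t, q = 33 - 4t.
p ≥ 0 ⇒ t ≥ 0; q ≥ 0 ⇒ t ≤ 8. So t ∈ [0, 8]: 9 solutions.

9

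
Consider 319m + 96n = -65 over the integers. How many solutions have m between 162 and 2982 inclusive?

30

gcd(319, 96) = 1.
By Bézout, 319×(31) + 96×(-103) = 1.
Particular solution: (1, -4).
General solution: m = 1 + 96t, n = -4 - 319t for integer t.
162 ≤ 1 + 96t ≤ 2982 gives t ∈ [2, 31], which is 30 values.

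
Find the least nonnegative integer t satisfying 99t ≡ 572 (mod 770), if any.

gcd(770, 99) = 11  (770 = 7×99 + 77, 99 = 1×77 + 22, 77 = 3×22 + 11, 22 = 2×11).
11 divides 572, so solutions exist.
Back-substituting, 99×(-31) + 770×(4) = 11.
So 99×(-31) ≡ 11 (mod 770); multiply by 52: t ≡ -1612 (mod 70).
Smallest nonnegative: t = -1612 mod 70 = 68.

68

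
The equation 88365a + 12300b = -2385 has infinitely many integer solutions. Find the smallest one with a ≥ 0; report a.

151

gcd(88365, 12300):
  88365 = 7*12300 + 2265
  12300 = 5*2265 + 975
  2265 = 2*975 + 315
  975 = 3*315 + 30
  315 = 10*30 + 15
  30 = 2*15
so gcd(88365, 12300) = 15.
15 divides -2385, so solutions exist.
Back-substitute for Bézout coefficients:
  15 = 315 - 10*30
  ... = 88365*(391) + 12300*(-2809)
Scale by -2385/15 = -159: (a₀, b₀) = (-62169, 446631).
General solution: a = -62169 + 820t, b = 446631 - 5891t for integer t.
a ≥ 0: smallest is -62169 mod 820 = 151 (at t = 76), with b = -1085.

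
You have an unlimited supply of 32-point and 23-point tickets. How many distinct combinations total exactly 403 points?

Need nonnegative integers with 32j + 23k = 403.
gcd(32, 23) = 1, and 32·(-5) + 23·(7) = 1.
So (j₀, k₀) = (-2015, 2821); general j = -2015 + 23t, k = 2821 - 32t.
j ≥ 0 ⇒ t ≥ 88; k ≥ 0 ⇒ t ≤ 88. That's 1 value of t.

1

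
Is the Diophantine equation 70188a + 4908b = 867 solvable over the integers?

no

gcd(70188, 4908):
  70188 = 14·4908 + 1476
  4908 = 3·1476 + 480
  1476 = 3·480 + 36
  480 = 13·36 + 12
  36 = 3·12
so gcd(70188, 4908) = 12.
12 does not divide 867 (remainder 3), so no integer solutions.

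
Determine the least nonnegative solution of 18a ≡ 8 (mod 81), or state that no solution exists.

no solution

gcd(81, 18) = 9.
9 does not divide 8, so the congruence has no solution.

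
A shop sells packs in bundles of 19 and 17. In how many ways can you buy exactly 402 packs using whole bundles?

1

Need nonnegative integers with 19j + 17k = 402.
gcd(19, 17) = 1, and 19·(-8) + 17·(9) = 1.
So (j₀, k₀) = (-3216, 3618); general j = -3216 + 17t, k = 3618 - 19t.
j ≥ 0 ⇒ t ≥ 190; k ≥ 0 ⇒ t ≤ 190. That's 1 value of t.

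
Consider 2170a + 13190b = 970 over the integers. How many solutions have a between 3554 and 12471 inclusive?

gcd(13190, 2170) = 10  (13190 = 6·2170 + 170, 2170 = 12·170 + 130, 170 = 1·130 + 40, 130 = 3·40 + 10, 40 = 4·10).
Back-substituting, 2170·(310) + 13190·(-51) = 10.
Scale by 97: particular solution (30070, -4947); reduce a mod 1319: (1052, -173).
General solution: a = 1052 + 1319t, b = -173 - 217t for integer t.
3554 ≤ 1052 + 1319t ≤ 12471 gives t ∈ [2, 8], which is 7 values.

7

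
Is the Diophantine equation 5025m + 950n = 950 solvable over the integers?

yes

gcd(5025, 950) = 25  (5025 = 5·950 + 275, 950 = 3·275 + 125, 275 = 2·125 + 25, 125 = 5·25).
25 divides 950, so integer solutions exist.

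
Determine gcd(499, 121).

gcd(499, 121):
  499 = 4*121 + 15
  121 = 8*15 + 1
  15 = 15*1
so gcd(499, 121) = 1.

1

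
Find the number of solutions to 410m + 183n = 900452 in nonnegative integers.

gcd(410, 183):
  410 = 2×183 + 44
  183 = 4×44 + 7
  44 = 6×7 + 2
  7 = 3×2 + 1
  2 = 2×1
so gcd(410, 183) = 1.
Back-substitute for Bézout coefficients:
  1 = 7 - 3×2
  ... = 410×(-79) + 183×(177)
Scale by 900452: one solution is (-71135708, 159380004). Reduce m mod 183: (52, 4804).
General: m = 52 + 183t, n = 4804 - 410t.
m ≥ 0 ⇒ t ≥ 0; n ≥ 0 ⇒ t ≤ 11. So t ∈ [0, 11]: 12 solutions.

12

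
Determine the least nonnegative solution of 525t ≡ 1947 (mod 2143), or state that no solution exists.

gcd(2143, 525) = 1.
1 divides 1947, so solutions exist.
By Bézout, 525*(-947) + 2143*(232) = 1.
So 525*(-947) ≡ 1 (mod 2143); multiply by 1947: t ≡ -1843809 (mod 2143).
Smallest nonnegative: t = -1843809 mod 2143 = 1314.

1314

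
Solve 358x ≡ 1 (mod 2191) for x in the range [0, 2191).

2038

gcd(2191, 358):
  2191 = 6*358 + 43
  358 = 8*43 + 14
  43 = 3*14 + 1
  14 = 14*1
so gcd(2191, 358) = 1.
Back-substitute for Bézout coefficients:
  1 = 43 - 3*14
  ... = 358*(-153) + 2191*(25)
So 358*-153 ≡ 1 (mod 2191), and -153 mod 2191 = 2038.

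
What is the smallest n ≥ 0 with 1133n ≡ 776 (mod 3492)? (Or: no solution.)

gcd(3492, 1133):
  3492 = 3×1133 + 93
  1133 = 12×93 + 17
  93 = 5×17 + 8
  17 = 2×8 + 1
  8 = 8×1
so gcd(3492, 1133) = 1.
1 divides 776, so solutions exist.
Back-substitute for Bézout coefficients:
  1 = 17 - 2×8
  ... = 1133×(413) + 3492×(-134)
So 1133×(413) ≡ 1 (mod 3492); multiply by 776: n ≡ 320488 (mod 3492).
Smallest nonnegative: n = 320488 mod 3492 = 2716.

2716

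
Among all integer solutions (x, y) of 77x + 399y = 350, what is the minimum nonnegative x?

46

gcd(399, 77):
  399 = 5*77 + 14
  77 = 5*14 + 7
  14 = 2*7
so gcd(399, 77) = 7.
7 divides 350, so solutions exist.
Back-substitute for Bézout coefficients:
  7 = 77 - 5*14
  ... = 77*(26) + 399*(-5)
Scale by 350/7 = 50: (x₀, y₀) = (1300, -250).
General solution: x = 1300 + 57t, y = -250 - 11t for integer t.
x ≥ 0: smallest is 1300 mod 57 = 46 (at t = -22), with y = -8.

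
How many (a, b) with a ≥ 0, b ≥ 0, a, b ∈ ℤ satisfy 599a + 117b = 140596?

2

gcd(599, 117) = 1.
By Bézout, 599*(-25) + 117*(128) = 1.
One solution: (14, 1130).
General: a = 14 + 117t, b = 1130 - 599t.
a ≥ 0 ⇒ t ≥ 0; b ≥ 0 ⇒ t ≤ 1. So t ∈ [0, 1]: 2 solutions.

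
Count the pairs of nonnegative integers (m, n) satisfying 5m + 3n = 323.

gcd(5, 3) = 1.
By Bézout, 5*(-1) + 3*(2) = 1.
One solution: (1, 106).
General: m = 1 + 3t, n = 106 - 5t.
m ≥ 0 ⇒ t ≥ 0; n ≥ 0 ⇒ t ≤ 21. So t ∈ [0, 21]: 22 solutions.

22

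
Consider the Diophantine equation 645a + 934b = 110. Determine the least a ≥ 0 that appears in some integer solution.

688

gcd(934, 645):
  934 = 1·645 + 289
  645 = 2·289 + 67
  289 = 4·67 + 21
  67 = 3·21 + 4
  21 = 5·4 + 1
  4 = 4·1
so gcd(934, 645) = 1.
1 divides 110, so solutions exist.
Back-substitute for Bézout coefficients:
  1 = 21 - 5·4
  ... = 645·(-223) + 934·(154)
Scale by 110/1 = 110: (a₀, b₀) = (-24530, 16940).
General solution: a = -24530 + 934t, b = 16940 - 645t for integer t.
a ≥ 0: smallest is -24530 mod 934 = 688 (at t = 27), with b = -475.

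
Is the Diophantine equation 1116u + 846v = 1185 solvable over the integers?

no

gcd(1116, 846) = 18.
18 does not divide 1185 (remainder 15), so no integer solutions.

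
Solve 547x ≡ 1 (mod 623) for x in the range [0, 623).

gcd(623, 547) = 1.
By Bézout, 547·(-41) + 623·(36) = 1.
So 547·-41 ≡ 1 (mod 623), and -41 mod 623 = 582.

582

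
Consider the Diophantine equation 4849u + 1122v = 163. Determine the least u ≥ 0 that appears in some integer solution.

gcd(4849, 1122) = 1  (4849 = 4×1122 + 361, 1122 = 3×361 + 39, 361 = 9×39 + 10, 39 = 3×10 + 9, 10 = 1×9 + 1, 9 = 9×1).
1 divides 163, so solutions exist.
Back-substituting, 4849×(115) + 1122×(-497) = 1.
Scale by 163/1 = 163: (u₀, v₀) = (18745, -81011).
General solution: u = 18745 + 1122t, v = -81011 - 4849t for integer t.
u ≥ 0: smallest is 18745 mod 1122 = 793 (at t = -16), with v = -3427.

793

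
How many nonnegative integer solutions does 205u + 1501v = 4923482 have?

gcd(1501, 205) = 1  (1501 = 7×205 + 66, 205 = 3×66 + 7, 66 = 9×7 + 3, 7 = 2×3 + 1, 3 = 3×1).
Back-substituting, 205×(432) + 1501×(-59) = 1.
Scale by 4923482: one solution is (2126944224, -290485438). Reduce u mod 1501: (206, 3252).
General: u = 206 + 1501t, v = 3252 - 205t.
u ≥ 0 ⇒ t ≥ 0; v ≥ 0 ⇒ t ≤ 15. So t ∈ [0, 15]: 16 solutions.

16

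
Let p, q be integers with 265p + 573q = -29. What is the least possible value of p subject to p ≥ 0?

gcd(573, 265) = 1.
1 divides -29, so solutions exist.
By Bézout, 265·(-80) + 573·(37) = 1.
Scale by -29/1 = -29: (p₀, q₀) = (2320, -1073).
General solution: p = 2320 + 573t, q = -1073 - 265t for integer t.
p ≥ 0: smallest is 2320 mod 573 = 28 (at t = -4), with q = -13.

28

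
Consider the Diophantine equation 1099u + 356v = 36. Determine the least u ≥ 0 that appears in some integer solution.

116

gcd(1099, 356) = 1.
1 divides 36, so solutions exist.
By Bézout, 1099*(23) + 356*(-71) = 1.
Scale by 36/1 = 36: (u₀, v₀) = (828, -2556).
General solution: u = 828 + 356t, v = -2556 - 1099t for integer t.
u ≥ 0: smallest is 828 mod 356 = 116 (at t = -2), with v = -358.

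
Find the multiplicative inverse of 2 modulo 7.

gcd(7, 2) = 1.
By Bézout, 2·(-3) + 7·(1) = 1.
So 2·-3 ≡ 1 (mod 7), and -3 mod 7 = 4.

4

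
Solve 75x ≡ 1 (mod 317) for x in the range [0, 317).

gcd(317, 75) = 1  (317 = 4·75 + 17, 75 = 4·17 + 7, 17 = 2·7 + 3, 7 = 2·3 + 1, 3 = 3·1).
Back-substituting, 75·(93) + 317·(-22) = 1.
So 75·93 ≡ 1 (mod 317), and 93 mod 317 = 93.

93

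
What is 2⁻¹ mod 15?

8

gcd(15, 2) = 1  (15 = 7·2 + 1, 2 = 2·1).
Back-substituting, 2·(-7) + 15·(1) = 1.
So 2·-7 ≡ 1 (mod 15), and -7 mod 15 = 8.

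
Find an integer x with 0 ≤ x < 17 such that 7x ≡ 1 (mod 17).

5

gcd(17, 7) = 1.
By Bézout, 7*(5) + 17*(-2) = 1.
So 7*5 ≡ 1 (mod 17), and 5 mod 17 = 5.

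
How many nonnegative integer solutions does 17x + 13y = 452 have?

gcd(17, 13) = 1  (17 = 1×13 + 4, 13 = 3×4 + 1, 4 = 4×1).
Back-substituting, 17×(-3) + 13×(4) = 1.
Scale by 452: one solution is (-1356, 1808). Reduce x mod 13: (9, 23).
General: x = 9 + 13t, y = 23 - 17t.
x ≥ 0 ⇒ t ≥ 0; y ≥ 0 ⇒ t ≤ 1. So t ∈ [0, 1]: 2 solutions.

2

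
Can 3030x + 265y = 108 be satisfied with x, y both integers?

no

gcd(3030, 265) = 5  (3030 = 11×265 + 115, 265 = 2×115 + 35, 115 = 3×35 + 10, 35 = 3×10 + 5, 10 = 2×5).
5 does not divide 108 (remainder 3), so no integer solutions.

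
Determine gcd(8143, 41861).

1

gcd(41861, 8143):
  41861 = 5·8143 + 1146
  8143 = 7·1146 + 121
  1146 = 9·121 + 57
  121 = 2·57 + 7
  57 = 8·7 + 1
  7 = 7·1
so gcd(41861, 8143) = 1.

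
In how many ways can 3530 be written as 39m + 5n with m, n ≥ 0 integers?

19

gcd(39, 5):
  39 = 7*5 + 4
  5 = 1*4 + 1
  4 = 4*1
so gcd(39, 5) = 1.
Back-substitute for Bézout coefficients:
  1 = 5 - 1*4
  ... = 39*(-1) + 5*(8)
Scale by 3530: one solution is (-3530, 28240). Reduce m mod 5: (0, 706).
General: m = 0 + 5t, n = 706 - 39t.
m ≥ 0 ⇒ t ≥ 0; n ≥ 0 ⇒ t ≤ 18. So t ∈ [0, 18]: 19 solutions.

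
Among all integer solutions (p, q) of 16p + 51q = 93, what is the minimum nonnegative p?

9

gcd(51, 16):
  51 = 3·16 + 3
  16 = 5·3 + 1
  3 = 3·1
so gcd(51, 16) = 1.
1 divides 93, so solutions exist.
Back-substitute for Bézout coefficients:
  1 = 16 - 5·3
  ... = 16·(16) + 51·(-5)
Scale by 93/1 = 93: (p₀, q₀) = (1488, -465).
General solution: p = 1488 + 51t, q = -465 - 16t for integer t.
p ≥ 0: smallest is 1488 mod 51 = 9 (at t = -29), with q = -1.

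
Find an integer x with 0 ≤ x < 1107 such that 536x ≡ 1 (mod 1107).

506

gcd(1107, 536):
  1107 = 2·536 + 35
  536 = 15·35 + 11
  35 = 3·11 + 2
  11 = 5·2 + 1
  2 = 2·1
so gcd(1107, 536) = 1.
Back-substitute for Bézout coefficients:
  1 = 11 - 5·2
  ... = 536·(506) + 1107·(-245)
So 536·506 ≡ 1 (mod 1107), and 506 mod 1107 = 506.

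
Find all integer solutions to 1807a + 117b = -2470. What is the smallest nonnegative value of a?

gcd(1807, 117):
  1807 = 15·117 + 52
  117 = 2·52 + 13
  52 = 4·13
so gcd(1807, 117) = 13.
13 divides -2470, so solutions exist.
Back-substitute for Bézout coefficients:
  13 = 117 - 2·52
  ... = 1807·(-2) + 117·(31)
Scale by -2470/13 = -190: (a₀, b₀) = (380, -5890).
General solution: a = 380 + 9t, b = -5890 - 139t for integer t.
a ≥ 0: smallest is 380 mod 9 = 2 (at t = -42), with b = -52.

2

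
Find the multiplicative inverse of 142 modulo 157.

136

gcd(157, 142):
  157 = 1×142 + 15
  142 = 9×15 + 7
  15 = 2×7 + 1
  7 = 7×1
so gcd(157, 142) = 1.
Back-substitute for Bézout coefficients:
  1 = 15 - 2×7
  ... = 142×(-21) + 157×(19)
So 142×-21 ≡ 1 (mod 157), and -21 mod 157 = 136.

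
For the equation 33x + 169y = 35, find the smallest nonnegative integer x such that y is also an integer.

83

gcd(169, 33):
  169 = 5*33 + 4
  33 = 8*4 + 1
  4 = 4*1
so gcd(169, 33) = 1.
1 divides 35, so solutions exist.
Back-substitute for Bézout coefficients:
  1 = 33 - 8*4
  ... = 33*(41) + 169*(-8)
Scale by 35/1 = 35: (x₀, y₀) = (1435, -280).
General solution: x = 1435 + 169t, y = -280 - 33t for integer t.
x ≥ 0: smallest is 1435 mod 169 = 83 (at t = -8), with y = -16.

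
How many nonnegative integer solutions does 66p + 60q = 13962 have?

21

gcd(66, 60) = 6  (66 = 1*60 + 6, 60 = 10*6).
Back-substituting, 66*(1) + 60*(-1) = 6.
Scale by 2327: one solution is (2327, -2327). Reduce p mod 10: (7, 225).
General: p = 7 + 10t, q = 225 - 11t.
p ≥ 0 ⇒ t ≥ 0; q ≥ 0 ⇒ t ≤ 20. So t ∈ [0, 20]: 21 solutions.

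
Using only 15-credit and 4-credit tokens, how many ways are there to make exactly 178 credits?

Need nonnegative integers with 15j + 4k = 178.
gcd(15, 4) = 1, and 15·(-1) + 4·(4) = 1.
So (j₀, k₀) = (-178, 712); general j = -178 + 4t, k = 712 - 15t.
j ≥ 0 ⇒ t ≥ 45; k ≥ 0 ⇒ t ≤ 47. That's 3 values of t.

3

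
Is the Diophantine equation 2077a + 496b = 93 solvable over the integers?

gcd(2077, 496) = 31  (2077 = 4*496 + 93, 496 = 5*93 + 31, 93 = 3*31).
31 divides 93, so integer solutions exist.

yes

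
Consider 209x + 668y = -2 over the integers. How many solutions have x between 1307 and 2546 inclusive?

gcd(668, 209) = 1  (668 = 3·209 + 41, 209 = 5·41 + 4, 41 = 10·4 + 1, 4 = 4·1).
Back-substituting, 209·(-163) + 668·(51) = 1.
Scale by -2: particular solution (326, -102); reduce x mod 668: (326, -102).
General solution: x = 326 + 668t, y = -102 - 209t for integer t.
1307 ≤ 326 + 668t ≤ 2546 gives t ∈ [2, 3], which is 2 values.

2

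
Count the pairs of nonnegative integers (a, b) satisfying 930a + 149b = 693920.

5

gcd(930, 149) = 1  (930 = 6·149 + 36, 149 = 4·36 + 5, 36 = 7·5 + 1, 5 = 5·1).
Back-substituting, 930·(29) + 149·(-181) = 1.
Scale by 693920: one solution is (20123680, -125599520). Reduce a mod 149: (38, 4420).
General: a = 38 + 149t, b = 4420 - 930t.
a ≥ 0 ⇒ t ≥ 0; b ≥ 0 ⇒ t ≤ 4. So t ∈ [0, 4]: 5 solutions.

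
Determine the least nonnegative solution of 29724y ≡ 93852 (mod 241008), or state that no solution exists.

441

gcd(241008, 29724) = 12  (241008 = 8×29724 + 3216, 29724 = 9×3216 + 780, 3216 = 4×780 + 96, 780 = 8×96 + 12, 96 = 8×12).
12 divides 93852, so solutions exist.
Back-substituting, 29724×(2473) + 241008×(-305) = 12.
So 29724×(2473) ≡ 12 (mod 241008); multiply by 7821: y ≡ 19341333 (mod 20084).
Smallest nonnegative: y = 19341333 mod 20084 = 441.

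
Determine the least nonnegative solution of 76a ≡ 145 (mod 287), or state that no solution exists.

51

gcd(287, 76):
  287 = 3×76 + 59
  76 = 1×59 + 17
  59 = 3×17 + 8
  17 = 2×8 + 1
  8 = 8×1
so gcd(287, 76) = 1.
1 divides 145, so solutions exist.
Back-substitute for Bézout coefficients:
  1 = 17 - 2×8
  ... = 76×(34) + 287×(-9)
So 76×(34) ≡ 1 (mod 287); multiply by 145: a ≡ 4930 (mod 287).
Smallest nonnegative: a = 4930 mod 287 = 51.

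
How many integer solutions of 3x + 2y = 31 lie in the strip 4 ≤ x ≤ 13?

gcd(3, 2) = 1.
By Bézout, 3*(1) + 2*(-1) = 1.
Particular solution: (1, 14).
General solution: x = 1 + 2t, y = 14 - 3t for integer t.
4 ≤ 1 + 2t ≤ 13 gives t ∈ [2, 6], which is 5 values.

5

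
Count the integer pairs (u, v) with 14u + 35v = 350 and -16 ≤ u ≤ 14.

6

gcd(35, 14) = 7.
By Bézout, 14*(-2) + 35*(1) = 7.
Particular solution: (0, 10).
General solution: u = 0 + 5t, v = 10 - 2t for integer t.
-16 ≤ 0 + 5t ≤ 14 gives t ∈ [-3, 2], which is 6 values.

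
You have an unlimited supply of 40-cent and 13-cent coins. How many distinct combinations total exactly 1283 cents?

2

Need nonnegative integers with 40j + 13k = 1283.
gcd(40, 13) = 1, and 40·(1) + 13·(-3) = 1.
So (j₀, k₀) = (1283, -3849); general j = 1283 + 13t, k = -3849 - 40t.
j ≥ 0 ⇒ t ≥ -98; k ≥ 0 ⇒ t ≤ -97. That's 2 values of t.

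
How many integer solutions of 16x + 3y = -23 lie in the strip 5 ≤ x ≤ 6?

gcd(16, 3) = 1.
By Bézout, 16·(1) + 3·(-5) = 1.
Particular solution: (1, -13).
General solution: x = 1 + 3t, y = -13 - 16t for integer t.
5 ≤ 1 + 3t ≤ 6 gives t ∈ [2, 1], which is 0 values.

0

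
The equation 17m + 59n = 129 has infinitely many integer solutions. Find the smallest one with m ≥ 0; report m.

18

gcd(59, 17):
  59 = 3*17 + 8
  17 = 2*8 + 1
  8 = 8*1
so gcd(59, 17) = 1.
1 divides 129, so solutions exist.
Back-substitute for Bézout coefficients:
  1 = 17 - 2*8
  ... = 17*(7) + 59*(-2)
Scale by 129/1 = 129: (m₀, n₀) = (903, -258).
General solution: m = 903 + 59t, n = -258 - 17t for integer t.
m ≥ 0: smallest is 903 mod 59 = 18 (at t = -15), with n = -3.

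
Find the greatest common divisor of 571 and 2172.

1

gcd(2172, 571) = 1  (2172 = 3*571 + 459, 571 = 1*459 + 112, 459 = 4*112 + 11, 112 = 10*11 + 2, 11 = 5*2 + 1, 2 = 2*1).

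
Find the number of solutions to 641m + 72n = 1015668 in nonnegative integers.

22

gcd(641, 72) = 1.
By Bézout, 641·(-31) + 72·(276) = 1.
One solution: (36, 13786).
General: m = 36 + 72t, n = 13786 - 641t.
m ≥ 0 ⇒ t ≥ 0; n ≥ 0 ⇒ t ≤ 21. So t ∈ [0, 21]: 22 solutions.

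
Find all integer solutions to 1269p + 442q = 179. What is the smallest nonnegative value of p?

gcd(1269, 442) = 1  (1269 = 2·442 + 385, 442 = 1·385 + 57, 385 = 6·57 + 43, 57 = 1·43 + 14, 43 = 3·14 + 1, 14 = 14·1).
1 divides 179, so solutions exist.
Back-substituting, 1269·(31) + 442·(-89) = 1.
Scale by 179/1 = 179: (p₀, q₀) = (5549, -15931).
General solution: p = 5549 + 442t, q = -15931 - 1269t for integer t.
p ≥ 0: smallest is 5549 mod 442 = 245 (at t = -12), with q = -703.

245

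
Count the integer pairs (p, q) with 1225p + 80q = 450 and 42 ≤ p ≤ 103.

gcd(1225, 80) = 5.
By Bézout, 1225·(-3) + 80·(46) = 5.
Particular solution: (2, -25).
General solution: p = 2 + 16t, q = -25 - 245t for integer t.
42 ≤ 2 + 16t ≤ 103 gives t ∈ [3, 6], which is 4 values.

4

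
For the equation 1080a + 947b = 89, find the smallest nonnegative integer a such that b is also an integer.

gcd(1080, 947):
  1080 = 1·947 + 133
  947 = 7·133 + 16
  133 = 8·16 + 5
  16 = 3·5 + 1
  5 = 5·1
so gcd(1080, 947) = 1.
1 divides 89, so solutions exist.
Back-substitute for Bézout coefficients:
  1 = 16 - 3·5
  ... = 1080·(-178) + 947·(203)
Scale by 89/1 = 89: (a₀, b₀) = (-15842, 18067).
General solution: a = -15842 + 947t, b = 18067 - 1080t for integer t.
a ≥ 0: smallest is -15842 mod 947 = 257 (at t = 17), with b = -293.

257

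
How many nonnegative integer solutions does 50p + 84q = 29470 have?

14

gcd(84, 50):
  84 = 1·50 + 34
  50 = 1·34 + 16
  34 = 2·16 + 2
  16 = 8·2
so gcd(84, 50) = 2.
Back-substitute for Bézout coefficients:
  2 = 34 - 2·16
  ... = 50·(-5) + 84·(3)
Scale by 14735: one solution is (-73675, 44205). Reduce p mod 42: (35, 330).
General: p = 35 + 42t, q = 330 - 25t.
p ≥ 0 ⇒ t ≥ 0; q ≥ 0 ⇒ t ≤ 13. So t ∈ [0, 13]: 14 solutions.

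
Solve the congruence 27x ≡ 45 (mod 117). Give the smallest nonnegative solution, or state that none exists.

gcd(117, 27) = 9  (117 = 4×27 + 9, 27 = 3×9).
9 divides 45, so solutions exist.
Back-substituting, 27×(-4) + 117×(1) = 9.
So 27×(-4) ≡ 9 (mod 117); multiply by 5: x ≡ -20 (mod 13).
Smallest nonnegative: x = -20 mod 13 = 6.

6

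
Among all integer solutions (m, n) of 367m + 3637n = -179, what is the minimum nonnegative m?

2150

gcd(3637, 367):
  3637 = 9·367 + 334
  367 = 1·334 + 33
  334 = 10·33 + 4
  33 = 8·4 + 1
  4 = 4·1
so gcd(3637, 367) = 1.
1 divides -179, so solutions exist.
Back-substitute for Bézout coefficients:
  1 = 33 - 8·4
  ... = 367·(882) + 3637·(-89)
Scale by -179/1 = -179: (m₀, n₀) = (-157878, 15931).
General solution: m = -157878 + 3637t, n = 15931 - 367t for integer t.
m ≥ 0: smallest is -157878 mod 3637 = 2150 (at t = 44), with n = -217.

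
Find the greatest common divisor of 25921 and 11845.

23

gcd(25921, 11845):
  25921 = 2×11845 + 2231
  11845 = 5×2231 + 690
  2231 = 3×690 + 161
  690 = 4×161 + 46
  161 = 3×46 + 23
  46 = 2×23
so gcd(25921, 11845) = 23.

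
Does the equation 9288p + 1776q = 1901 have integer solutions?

gcd(9288, 1776) = 24  (9288 = 5·1776 + 408, 1776 = 4·408 + 144, 408 = 2·144 + 120, 144 = 1·120 + 24, 120 = 5·24).
24 does not divide 1901 (remainder 5), so no integer solutions.

no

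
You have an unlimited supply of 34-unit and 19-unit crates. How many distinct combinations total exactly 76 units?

1

Need nonnegative integers with 34j + 19k = 76.
gcd(34, 19) = 1, and 34·(-5) + 19·(9) = 1.
So (j₀, k₀) = (-380, 684); general j = -380 + 19t, k = 684 - 34t.
j ≥ 0 ⇒ t ≥ 20; k ≥ 0 ⇒ t ≤ 20. That's 1 value of t.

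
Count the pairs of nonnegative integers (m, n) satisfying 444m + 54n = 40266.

gcd(444, 54):
  444 = 8×54 + 12
  54 = 4×12 + 6
  12 = 2×6
so gcd(444, 54) = 6.
Back-substitute for Bézout coefficients:
  6 = 54 - 4×12
  ... = 444×(-4) + 54×(33)
Scale by 6711: one solution is (-26844, 221463). Reduce m mod 9: (3, 721).
General: m = 3 + 9t, n = 721 - 74t.
m ≥ 0 ⇒ t ≥ 0; n ≥ 0 ⇒ t ≤ 9. So t ∈ [0, 9]: 10 solutions.

10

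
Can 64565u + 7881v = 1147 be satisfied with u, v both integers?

gcd(64565, 7881) = 37  (64565 = 8*7881 + 1517, 7881 = 5*1517 + 296, 1517 = 5*296 + 37, 296 = 8*37).
37 divides 1147, so integer solutions exist.

yes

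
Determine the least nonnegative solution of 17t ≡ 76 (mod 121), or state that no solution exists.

gcd(121, 17):
  121 = 7×17 + 2
  17 = 8×2 + 1
  2 = 2×1
so gcd(121, 17) = 1.
1 divides 76, so solutions exist.
Back-substitute for Bézout coefficients:
  1 = 17 - 8×2
  ... = 17×(57) + 121×(-8)
So 17×(57) ≡ 1 (mod 121); multiply by 76: t ≡ 4332 (mod 121).
Smallest nonnegative: t = 4332 mod 121 = 97.

97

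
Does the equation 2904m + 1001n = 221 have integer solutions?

gcd(2904, 1001) = 11  (2904 = 2*1001 + 902, 1001 = 1*902 + 99, 902 = 9*99 + 11, 99 = 9*11).
11 does not divide 221 (remainder 1), so no integer solutions.

no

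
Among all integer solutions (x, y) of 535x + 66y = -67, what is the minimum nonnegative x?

47

gcd(535, 66):
  535 = 8*66 + 7
  66 = 9*7 + 3
  7 = 2*3 + 1
  3 = 3*1
so gcd(535, 66) = 1.
1 divides -67, so solutions exist.
Back-substitute for Bézout coefficients:
  1 = 7 - 2*3
  ... = 535*(19) + 66*(-154)
Scale by -67/1 = -67: (x₀, y₀) = (-1273, 10318).
General solution: x = -1273 + 66t, y = 10318 - 535t for integer t.
x ≥ 0: smallest is -1273 mod 66 = 47 (at t = 20), with y = -382.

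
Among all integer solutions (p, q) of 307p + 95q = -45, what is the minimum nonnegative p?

80

gcd(307, 95) = 1  (307 = 3×95 + 22, 95 = 4×22 + 7, 22 = 3×7 + 1, 7 = 7×1).
1 divides -45, so solutions exist.
Back-substituting, 307×(13) + 95×(-42) = 1.
Scale by -45/1 = -45: (p₀, q₀) = (-585, 1890).
General solution: p = -585 + 95t, q = 1890 - 307t for integer t.
p ≥ 0: smallest is -585 mod 95 = 80 (at t = 7), with q = -259.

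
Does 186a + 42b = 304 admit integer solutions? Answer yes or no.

no

gcd(186, 42) = 6  (186 = 4·42 + 18, 42 = 2·18 + 6, 18 = 3·6).
6 does not divide 304 (remainder 4), so no integer solutions.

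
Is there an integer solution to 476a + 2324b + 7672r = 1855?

gcd(2324, 476):
  2324 = 4·476 + 420
  476 = 1·420 + 56
  420 = 7·56 + 28
  56 = 2·28
so gcd(2324, 476) = 28.
gcd(28, 7672) = 28.
28 does not divide 1855 (remainder 7), so no integer solutions.

no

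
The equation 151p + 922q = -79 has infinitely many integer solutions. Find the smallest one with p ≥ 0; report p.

433

gcd(922, 151):
  922 = 6·151 + 16
  151 = 9·16 + 7
  16 = 2·7 + 2
  7 = 3·2 + 1
  2 = 2·1
so gcd(922, 151) = 1.
1 divides -79, so solutions exist.
Back-substitute for Bézout coefficients:
  1 = 7 - 3·2
  ... = 151·(403) + 922·(-66)
Scale by -79/1 = -79: (p₀, q₀) = (-31837, 5214).
General solution: p = -31837 + 922t, q = 5214 - 151t for integer t.
p ≥ 0: smallest is -31837 mod 922 = 433 (at t = 35), with q = -71.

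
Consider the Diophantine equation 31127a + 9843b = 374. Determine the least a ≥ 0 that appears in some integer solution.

493

gcd(31127, 9843) = 17.
17 divides 374, so solutions exist.
By Bézout, 31127*(154) + 9843*(-487) = 17.
Scale by 374/17 = 22: (a₀, b₀) = (3388, -10714).
General solution: a = 3388 + 579t, b = -10714 - 1831t for integer t.
a ≥ 0: smallest is 3388 mod 579 = 493 (at t = -5), with b = -1559.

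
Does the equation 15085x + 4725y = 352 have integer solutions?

gcd(15085, 4725) = 35  (15085 = 3×4725 + 910, 4725 = 5×910 + 175, 910 = 5×175 + 35, 175 = 5×35).
35 does not divide 352 (remainder 2), so no integer solutions.

no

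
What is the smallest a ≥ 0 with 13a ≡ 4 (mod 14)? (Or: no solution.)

gcd(14, 13):
  14 = 1*13 + 1
  13 = 13*1
so gcd(14, 13) = 1.
1 divides 4, so solutions exist.
Back-substitute for Bézout coefficients:
  1 = 14 - 1*13
  ... = 13*(-1) + 14*(1)
So 13*(-1) ≡ 1 (mod 14); multiply by 4: a ≡ -4 (mod 14).
Smallest nonnegative: a = -4 mod 14 = 10.

10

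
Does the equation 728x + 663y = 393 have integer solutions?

no

gcd(728, 663) = 13  (728 = 1·663 + 65, 663 = 10·65 + 13, 65 = 5·13).
13 does not divide 393 (remainder 3), so no integer solutions.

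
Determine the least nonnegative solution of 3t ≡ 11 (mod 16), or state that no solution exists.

9

gcd(16, 3) = 1  (16 = 5·3 + 1, 3 = 3·1).
1 divides 11, so solutions exist.
Back-substituting, 3·(-5) + 16·(1) = 1.
So 3·(-5) ≡ 1 (mod 16); multiply by 11: t ≡ -55 (mod 16).
Smallest nonnegative: t = -55 mod 16 = 9.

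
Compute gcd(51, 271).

1

gcd(271, 51):
  271 = 5*51 + 16
  51 = 3*16 + 3
  16 = 5*3 + 1
  3 = 3*1
so gcd(271, 51) = 1.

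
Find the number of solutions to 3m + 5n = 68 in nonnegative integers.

gcd(5, 3) = 1  (5 = 1*3 + 2, 3 = 1*2 + 1, 2 = 2*1).
Back-substituting, 3*(2) + 5*(-1) = 1.
Scale by 68: one solution is (136, -68). Reduce m mod 5: (1, 13).
General: m = 1 + 5t, n = 13 - 3t.
m ≥ 0 ⇒ t ≥ 0; n ≥ 0 ⇒ t ≤ 4. So t ∈ [0, 4]: 5 solutions.

5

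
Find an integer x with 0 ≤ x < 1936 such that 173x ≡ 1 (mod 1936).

1701

gcd(1936, 173) = 1.
By Bézout, 173·(-235) + 1936·(21) = 1.
So 173·-235 ≡ 1 (mod 1936), and -235 mod 1936 = 1701.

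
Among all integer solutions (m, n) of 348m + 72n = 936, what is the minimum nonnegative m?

gcd(348, 72):
  348 = 4·72 + 60
  72 = 1·60 + 12
  60 = 5·12
so gcd(348, 72) = 12.
12 divides 936, so solutions exist.
Back-substitute for Bézout coefficients:
  12 = 72 - 1·60
  ... = 348·(-1) + 72·(5)
Scale by 936/12 = 78: (m₀, n₀) = (-78, 390).
General solution: m = -78 + 6t, n = 390 - 29t for integer t.
m ≥ 0: smallest is -78 mod 6 = 0 (at t = 13), with n = 13.

0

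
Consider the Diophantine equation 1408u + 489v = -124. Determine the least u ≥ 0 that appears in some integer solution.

gcd(1408, 489):
  1408 = 2·489 + 430
  489 = 1·430 + 59
  430 = 7·59 + 17
  59 = 3·17 + 8
  17 = 2·8 + 1
  8 = 8·1
so gcd(1408, 489) = 1.
1 divides -124, so solutions exist.
Back-substitute for Bézout coefficients:
  1 = 17 - 2·8
  ... = 1408·(58) + 489·(-167)
Scale by -124/1 = -124: (u₀, v₀) = (-7192, 20708).
General solution: u = -7192 + 489t, v = 20708 - 1408t for integer t.
u ≥ 0: smallest is -7192 mod 489 = 143 (at t = 15), with v = -412.

143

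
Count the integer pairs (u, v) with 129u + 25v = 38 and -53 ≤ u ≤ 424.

20

gcd(129, 25) = 1.
By Bézout, 129*(-6) + 25*(31) = 1.
Particular solution: (22, -112).
General solution: u = 22 + 25t, v = -112 - 129t for integer t.
-53 ≤ 22 + 25t ≤ 424 gives t ∈ [-3, 16], which is 20 values.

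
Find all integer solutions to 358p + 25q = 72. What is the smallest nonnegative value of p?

gcd(358, 25) = 1.
1 divides 72, so solutions exist.
By Bézout, 358*(-3) + 25*(43) = 1.
Scale by 72/1 = 72: (p₀, q₀) = (-216, 3096).
General solution: p = -216 + 25t, q = 3096 - 358t for integer t.
p ≥ 0: smallest is -216 mod 25 = 9 (at t = 9), with q = -126.

9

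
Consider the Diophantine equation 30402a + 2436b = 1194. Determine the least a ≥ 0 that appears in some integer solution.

gcd(30402, 2436) = 6.
6 divides 1194, so solutions exist.
By Bézout, 30402·(-127) + 2436·(1585) = 6.
Scale by 1194/6 = 199: (a₀, b₀) = (-25273, 315415).
General solution: a = -25273 + 406t, b = 315415 - 5067t for integer t.
a ≥ 0: smallest is -25273 mod 406 = 305 (at t = 63), with b = -3806.

305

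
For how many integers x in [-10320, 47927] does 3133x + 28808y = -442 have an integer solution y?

gcd(28808, 3133):
  28808 = 9*3133 + 611
  3133 = 5*611 + 78
  611 = 7*78 + 65
  78 = 1*65 + 13
  65 = 5*13
so gcd(28808, 3133) = 13.
Back-substitute for Bézout coefficients:
  13 = 78 - 1*65
  ... = 3133*(377) + 28808*(-41)
Scale by -34: particular solution (-12818, 1394); reduce x mod 2216: (478, -52).
General solution: x = 478 + 2216t, y = -52 - 241t for integer t.
-10320 ≤ 478 + 2216t ≤ 47927 gives t ∈ [-4, 21], which is 26 values.

26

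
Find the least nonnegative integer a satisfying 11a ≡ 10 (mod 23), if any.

gcd(23, 11) = 1  (23 = 2×11 + 1, 11 = 11×1).
1 divides 10, so solutions exist.
Back-substituting, 11×(-2) + 23×(1) = 1.
So 11×(-2) ≡ 1 (mod 23); multiply by 10: a ≡ -20 (mod 23).
Smallest nonnegative: a = -20 mod 23 = 3.

3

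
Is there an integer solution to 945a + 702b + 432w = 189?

gcd(945, 702) = 27  (945 = 1×702 + 243, 702 = 2×243 + 216, 243 = 1×216 + 27, 216 = 8×27).
gcd(27, 432) = 27.
27 divides 189, so integer solutions exist.

yes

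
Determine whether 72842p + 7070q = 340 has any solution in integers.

no

gcd(72842, 7070):
  72842 = 10*7070 + 2142
  7070 = 3*2142 + 644
  2142 = 3*644 + 210
  644 = 3*210 + 14
  210 = 15*14
so gcd(72842, 7070) = 14.
14 does not divide 340 (remainder 4), so no integer solutions.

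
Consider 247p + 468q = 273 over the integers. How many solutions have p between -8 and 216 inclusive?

6

gcd(468, 247) = 13.
By Bézout, 247·(-17) + 468·(9) = 13.
Particular solution: (3, -1).
General solution: p = 3 + 36t, q = -1 - 19t for integer t.
-8 ≤ 3 + 36t ≤ 216 gives t ∈ [0, 5], which is 6 values.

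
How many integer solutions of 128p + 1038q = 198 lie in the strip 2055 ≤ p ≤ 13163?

21

gcd(1038, 128) = 2.
By Bézout, 128*(73) + 1038*(-9) = 2.
Particular solution: (480, -59).
General solution: p = 480 + 519t, q = -59 - 64t for integer t.
2055 ≤ 480 + 519t ≤ 13163 gives t ∈ [4, 24], which is 21 values.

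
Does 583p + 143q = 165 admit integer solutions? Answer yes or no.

gcd(583, 143) = 11  (583 = 4·143 + 11, 143 = 13·11).
11 divides 165, so integer solutions exist.

yes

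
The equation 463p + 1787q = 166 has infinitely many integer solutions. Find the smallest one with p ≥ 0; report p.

780

gcd(1787, 463) = 1.
1 divides 166, so solutions exist.
By Bézout, 463·(220) + 1787·(-57) = 1.
Scale by 166/1 = 166: (p₀, q₀) = (36520, -9462).
General solution: p = 36520 + 1787t, q = -9462 - 463t for integer t.
p ≥ 0: smallest is 36520 mod 1787 = 780 (at t = -20), with q = -202.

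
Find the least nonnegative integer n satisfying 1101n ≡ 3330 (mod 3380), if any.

1670

gcd(3380, 1101) = 1.
1 divides 3330, so solutions exist.
By Bézout, 1101·(-439) + 3380·(143) = 1.
So 1101·(-439) ≡ 1 (mod 3380); multiply by 3330: n ≡ -1461870 (mod 3380).
Smallest nonnegative: n = -1461870 mod 3380 = 1670.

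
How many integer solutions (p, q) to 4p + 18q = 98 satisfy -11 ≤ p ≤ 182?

22

gcd(18, 4) = 2  (18 = 4×4 + 2, 4 = 2×2).
Back-substituting, 4×(-4) + 18×(1) = 2.
Scale by 49: particular solution (-196, 49); reduce p mod 9: (2, 5).
General solution: p = 2 + 9t, q = 5 - 2t for integer t.
-11 ≤ 2 + 9t ≤ 182 gives t ∈ [-1, 20], which is 22 values.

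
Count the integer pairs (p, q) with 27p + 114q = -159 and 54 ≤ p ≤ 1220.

30

gcd(114, 27) = 3  (114 = 4·27 + 6, 27 = 4·6 + 3, 6 = 2·3).
Back-substituting, 27·(17) + 114·(-4) = 3.
Scale by -53: particular solution (-901, 212); reduce p mod 38: (11, -4).
General solution: p = 11 + 38t, q = -4 - 9t for integer t.
54 ≤ 11 + 38t ≤ 1220 gives t ∈ [2, 31], which is 30 values.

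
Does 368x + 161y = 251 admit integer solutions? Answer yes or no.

no

gcd(368, 161):
  368 = 2*161 + 46
  161 = 3*46 + 23
  46 = 2*23
so gcd(368, 161) = 23.
23 does not divide 251 (remainder 21), so no integer solutions.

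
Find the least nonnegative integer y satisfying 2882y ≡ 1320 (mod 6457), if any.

gcd(6457, 2882) = 11.
11 divides 1320, so solutions exist.
By Bézout, 2882×(177) + 6457×(-79) = 11.
So 2882×(177) ≡ 11 (mod 6457); multiply by 120: y ≡ 21240 (mod 587).
Smallest nonnegative: y = 21240 mod 587 = 108.

108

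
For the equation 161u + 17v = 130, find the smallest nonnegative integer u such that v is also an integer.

12

gcd(161, 17):
  161 = 9×17 + 8
  17 = 2×8 + 1
  8 = 8×1
so gcd(161, 17) = 1.
1 divides 130, so solutions exist.
Back-substitute for Bézout coefficients:
  1 = 17 - 2×8
  ... = 161×(-2) + 17×(19)
Scale by 130/1 = 130: (u₀, v₀) = (-260, 2470).
General solution: u = -260 + 17t, v = 2470 - 161t for integer t.
u ≥ 0: smallest is -260 mod 17 = 12 (at t = 16), with v = -106.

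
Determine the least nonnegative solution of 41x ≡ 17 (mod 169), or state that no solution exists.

54

gcd(169, 41) = 1.
1 divides 17, so solutions exist.
By Bézout, 41·(33) + 169·(-8) = 1.
So 41·(33) ≡ 1 (mod 169); multiply by 17: x ≡ 561 (mod 169).
Smallest nonnegative: x = 561 mod 169 = 54.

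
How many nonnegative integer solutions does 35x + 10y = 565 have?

gcd(35, 10) = 5  (35 = 3·10 + 5, 10 = 2·5).
Back-substituting, 35·(1) + 10·(-3) = 5.
Scale by 113: one solution is (113, -339). Reduce x mod 2: (1, 53).
General: x = 1 + 2t, y = 53 - 7t.
x ≥ 0 ⇒ t ≥ 0; y ≥ 0 ⇒ t ≤ 7. So t ∈ [0, 7]: 8 solutions.

8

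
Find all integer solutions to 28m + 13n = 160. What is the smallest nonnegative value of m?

gcd(28, 13) = 1  (28 = 2×13 + 2, 13 = 6×2 + 1, 2 = 2×1).
1 divides 160, so solutions exist.
Back-substituting, 28×(-6) + 13×(13) = 1.
Scale by 160/1 = 160: (m₀, n₀) = (-960, 2080).
General solution: m = -960 + 13t, n = 2080 - 28t for integer t.
m ≥ 0: smallest is -960 mod 13 = 2 (at t = 74), with n = 8.

2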